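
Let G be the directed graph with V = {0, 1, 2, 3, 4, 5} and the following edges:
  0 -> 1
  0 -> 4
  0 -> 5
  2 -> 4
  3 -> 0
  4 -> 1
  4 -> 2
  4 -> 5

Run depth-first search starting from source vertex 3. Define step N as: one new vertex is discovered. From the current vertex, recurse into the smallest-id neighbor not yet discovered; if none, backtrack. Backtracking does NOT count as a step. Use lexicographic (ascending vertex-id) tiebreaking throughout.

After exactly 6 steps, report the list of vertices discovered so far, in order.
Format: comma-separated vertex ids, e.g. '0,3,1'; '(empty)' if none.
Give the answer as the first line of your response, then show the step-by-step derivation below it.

3,0,1,4,2,5

step 1: discover 3; path=3; order=3
step 2: discover 0; path=3>0; order=3,0
step 3: discover 1; path=3>0>1; order=3,0,1
step 4: discover 4; path=3>0>4; order=3,0,1,4
step 5: discover 2; path=3>0>4>2; order=3,0,1,4,2
step 6: discover 5; path=3>0>4>5; order=3,0,1,4,2,5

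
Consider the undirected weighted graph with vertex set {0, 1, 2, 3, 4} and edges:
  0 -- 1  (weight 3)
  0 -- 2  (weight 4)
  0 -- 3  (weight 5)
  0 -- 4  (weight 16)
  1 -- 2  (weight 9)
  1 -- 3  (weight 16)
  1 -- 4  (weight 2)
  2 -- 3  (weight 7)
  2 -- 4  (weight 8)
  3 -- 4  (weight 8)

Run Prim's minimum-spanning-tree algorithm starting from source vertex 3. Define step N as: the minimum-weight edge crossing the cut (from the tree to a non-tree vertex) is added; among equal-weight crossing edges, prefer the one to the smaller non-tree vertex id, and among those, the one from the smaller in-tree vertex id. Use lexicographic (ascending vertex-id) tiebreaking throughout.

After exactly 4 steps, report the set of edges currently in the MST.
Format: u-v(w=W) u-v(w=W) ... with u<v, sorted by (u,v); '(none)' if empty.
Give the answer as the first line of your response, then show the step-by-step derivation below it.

0-1(w=3) 0-2(w=4) 0-3(w=5) 1-4(w=2)

step 1: add edge 0-3 (w=5); MST = {0-3(w=5)}
step 2: add edge 0-1 (w=3); MST = {0-1(w=3) 0-3(w=5)}
step 3: add edge 1-4 (w=2); MST = {0-1(w=3) 0-3(w=5) 1-4(w=2)}
step 4: add edge 0-2 (w=4); MST = {0-1(w=3) 0-2(w=4) 0-3(w=5) 1-4(w=2)}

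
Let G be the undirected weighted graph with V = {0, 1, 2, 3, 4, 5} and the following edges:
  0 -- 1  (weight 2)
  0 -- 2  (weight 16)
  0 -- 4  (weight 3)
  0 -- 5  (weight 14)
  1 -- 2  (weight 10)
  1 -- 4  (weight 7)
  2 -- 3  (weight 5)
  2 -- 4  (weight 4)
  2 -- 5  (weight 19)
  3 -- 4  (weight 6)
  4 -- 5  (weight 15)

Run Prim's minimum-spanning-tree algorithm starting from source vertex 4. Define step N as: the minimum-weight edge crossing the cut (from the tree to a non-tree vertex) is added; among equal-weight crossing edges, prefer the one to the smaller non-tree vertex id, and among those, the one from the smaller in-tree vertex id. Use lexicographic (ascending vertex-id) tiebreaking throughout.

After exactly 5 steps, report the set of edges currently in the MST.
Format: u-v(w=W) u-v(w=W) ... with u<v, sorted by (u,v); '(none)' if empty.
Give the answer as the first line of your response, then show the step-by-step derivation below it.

0-1(w=2) 0-4(w=3) 0-5(w=14) 2-3(w=5) 2-4(w=4)

step 1: add edge 0-4 (w=3); MST = {0-4(w=3)}
step 2: add edge 0-1 (w=2); MST = {0-1(w=2) 0-4(w=3)}
step 3: add edge 2-4 (w=4); MST = {0-1(w=2) 0-4(w=3) 2-4(w=4)}
step 4: add edge 2-3 (w=5); MST = {0-1(w=2) 0-4(w=3) 2-3(w=5) 2-4(w=4)}
step 5: add edge 0-5 (w=14); MST = {0-1(w=2) 0-4(w=3) 0-5(w=14) 2-3(w=5) 2-4(w=4)}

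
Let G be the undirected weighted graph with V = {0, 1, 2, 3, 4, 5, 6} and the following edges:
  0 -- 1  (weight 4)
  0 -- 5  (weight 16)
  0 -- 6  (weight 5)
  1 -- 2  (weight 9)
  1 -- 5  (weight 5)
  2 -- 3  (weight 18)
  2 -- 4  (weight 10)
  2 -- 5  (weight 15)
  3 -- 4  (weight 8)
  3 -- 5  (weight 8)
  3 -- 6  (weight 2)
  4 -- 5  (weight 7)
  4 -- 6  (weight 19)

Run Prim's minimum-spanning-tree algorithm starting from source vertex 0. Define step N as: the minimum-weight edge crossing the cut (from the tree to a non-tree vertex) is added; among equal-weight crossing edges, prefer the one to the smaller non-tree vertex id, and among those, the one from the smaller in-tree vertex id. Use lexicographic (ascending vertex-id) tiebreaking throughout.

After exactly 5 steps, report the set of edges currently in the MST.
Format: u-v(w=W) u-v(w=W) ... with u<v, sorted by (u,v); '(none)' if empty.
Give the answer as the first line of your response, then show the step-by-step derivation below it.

0-1(w=4) 0-6(w=5) 1-5(w=5) 3-6(w=2) 4-5(w=7)

step 1: add edge 0-1 (w=4); MST = {0-1(w=4)}
step 2: add edge 1-5 (w=5); MST = {0-1(w=4) 1-5(w=5)}
step 3: add edge 0-6 (w=5); MST = {0-1(w=4) 0-6(w=5) 1-5(w=5)}
step 4: add edge 3-6 (w=2); MST = {0-1(w=4) 0-6(w=5) 1-5(w=5) 3-6(w=2)}
step 5: add edge 4-5 (w=7); MST = {0-1(w=4) 0-6(w=5) 1-5(w=5) 3-6(w=2) 4-5(w=7)}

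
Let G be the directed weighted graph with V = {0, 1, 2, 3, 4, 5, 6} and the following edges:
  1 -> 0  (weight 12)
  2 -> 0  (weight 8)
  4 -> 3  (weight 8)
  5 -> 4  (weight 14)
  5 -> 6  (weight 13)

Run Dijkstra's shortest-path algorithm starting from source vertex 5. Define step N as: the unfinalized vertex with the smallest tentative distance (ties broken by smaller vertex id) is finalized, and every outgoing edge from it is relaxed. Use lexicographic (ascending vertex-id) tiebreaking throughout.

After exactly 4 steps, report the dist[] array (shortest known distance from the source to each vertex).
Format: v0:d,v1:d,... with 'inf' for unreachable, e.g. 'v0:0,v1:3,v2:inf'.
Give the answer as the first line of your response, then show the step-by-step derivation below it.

v0:inf,v1:inf,v2:inf,v3:22,v4:14,v5:0,v6:13

step 1: dist = v0:inf,v1:inf,v2:inf,v3:inf,v4:14,v5:0,v6:13
step 2: dist = v0:inf,v1:inf,v2:inf,v3:inf,v4:14,v5:0,v6:13
step 3: dist = v0:inf,v1:inf,v2:inf,v3:22,v4:14,v5:0,v6:13
step 4: dist = v0:inf,v1:inf,v2:inf,v3:22,v4:14,v5:0,v6:13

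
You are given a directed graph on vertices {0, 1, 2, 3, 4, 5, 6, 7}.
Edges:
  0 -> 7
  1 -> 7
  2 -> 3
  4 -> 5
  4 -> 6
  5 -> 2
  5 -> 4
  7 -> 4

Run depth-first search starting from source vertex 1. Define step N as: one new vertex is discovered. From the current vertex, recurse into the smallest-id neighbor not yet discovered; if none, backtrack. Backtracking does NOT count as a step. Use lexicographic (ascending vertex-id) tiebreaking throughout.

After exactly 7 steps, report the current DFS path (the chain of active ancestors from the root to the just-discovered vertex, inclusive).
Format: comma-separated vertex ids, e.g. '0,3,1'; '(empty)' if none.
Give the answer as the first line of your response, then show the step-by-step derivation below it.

1,7,4,6

step 1: discover 1; path=1; order=1
step 2: discover 7; path=1>7; order=1,7
step 3: discover 4; path=1>7>4; order=1,7,4
step 4: discover 5; path=1>7>4>5; order=1,7,4,5
step 5: discover 2; path=1>7>4>5>2; order=1,7,4,5,2
step 6: discover 3; path=1>7>4>5>2>3; order=1,7,4,5,2,3
step 7: discover 6; path=1>7>4>6; order=1,7,4,5,2,3,6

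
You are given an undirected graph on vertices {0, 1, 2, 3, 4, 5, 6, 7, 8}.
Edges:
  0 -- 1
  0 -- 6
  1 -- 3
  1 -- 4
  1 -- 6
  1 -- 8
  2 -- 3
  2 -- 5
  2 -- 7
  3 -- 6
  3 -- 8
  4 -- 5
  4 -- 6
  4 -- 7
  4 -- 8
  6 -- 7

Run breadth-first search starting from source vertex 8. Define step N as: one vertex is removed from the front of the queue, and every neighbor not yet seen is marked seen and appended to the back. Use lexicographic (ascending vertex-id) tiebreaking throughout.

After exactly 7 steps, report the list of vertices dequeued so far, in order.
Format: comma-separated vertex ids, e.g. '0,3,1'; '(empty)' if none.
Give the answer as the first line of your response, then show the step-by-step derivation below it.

8,1,3,4,0,6,2

step 1: dequeue 8; queue=[1,3,4]; order=8
step 2: dequeue 1; queue=[3,4,0,6]; order=8,1
step 3: dequeue 3; queue=[4,0,6,2]; order=8,1,3
step 4: dequeue 4; queue=[0,6,2,5,7]; order=8,1,3,4
step 5: dequeue 0; queue=[6,2,5,7]; order=8,1,3,4,0
step 6: dequeue 6; queue=[2,5,7]; order=8,1,3,4,0,6
step 7: dequeue 2; queue=[5,7]; order=8,1,3,4,0,6,2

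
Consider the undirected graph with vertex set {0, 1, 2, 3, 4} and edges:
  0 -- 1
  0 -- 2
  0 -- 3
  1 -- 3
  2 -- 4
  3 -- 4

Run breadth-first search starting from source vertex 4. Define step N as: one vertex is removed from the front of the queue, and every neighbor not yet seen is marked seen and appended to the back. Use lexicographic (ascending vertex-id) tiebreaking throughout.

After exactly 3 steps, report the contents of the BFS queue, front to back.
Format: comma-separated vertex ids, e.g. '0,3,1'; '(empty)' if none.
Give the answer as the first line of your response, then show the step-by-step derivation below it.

0,1

step 1: dequeue 4; queue=[2,3]; order=4
step 2: dequeue 2; queue=[3,0]; order=4,2
step 3: dequeue 3; queue=[0,1]; order=4,2,3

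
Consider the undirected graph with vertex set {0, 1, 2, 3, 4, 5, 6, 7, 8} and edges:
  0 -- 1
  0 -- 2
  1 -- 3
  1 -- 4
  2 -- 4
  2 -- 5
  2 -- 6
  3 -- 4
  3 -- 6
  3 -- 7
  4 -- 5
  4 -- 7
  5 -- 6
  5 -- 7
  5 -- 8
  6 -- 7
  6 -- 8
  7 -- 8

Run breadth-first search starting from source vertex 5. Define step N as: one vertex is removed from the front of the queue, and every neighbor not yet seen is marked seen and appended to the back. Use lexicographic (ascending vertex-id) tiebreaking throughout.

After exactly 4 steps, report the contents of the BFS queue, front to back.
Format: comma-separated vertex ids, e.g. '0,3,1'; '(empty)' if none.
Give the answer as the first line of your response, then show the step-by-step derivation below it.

7,8,0,1,3

step 1: dequeue 5; queue=[2,4,6,7,8]; order=5
step 2: dequeue 2; queue=[4,6,7,8,0]; order=5,2
step 3: dequeue 4; queue=[6,7,8,0,1,3]; order=5,2,4
step 4: dequeue 6; queue=[7,8,0,1,3]; order=5,2,4,6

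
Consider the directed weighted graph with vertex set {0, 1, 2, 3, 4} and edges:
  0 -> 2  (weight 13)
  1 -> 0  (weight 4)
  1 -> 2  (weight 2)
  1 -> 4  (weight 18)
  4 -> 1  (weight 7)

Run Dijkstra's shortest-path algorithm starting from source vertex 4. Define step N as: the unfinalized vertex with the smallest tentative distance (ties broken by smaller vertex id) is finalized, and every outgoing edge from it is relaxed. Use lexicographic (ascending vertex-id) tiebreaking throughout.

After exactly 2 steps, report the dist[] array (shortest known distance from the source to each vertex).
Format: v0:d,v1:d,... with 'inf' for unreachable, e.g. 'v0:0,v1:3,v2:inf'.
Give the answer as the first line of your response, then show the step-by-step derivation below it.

v0:11,v1:7,v2:9,v3:inf,v4:0

step 1: dist = v0:inf,v1:7,v2:inf,v3:inf,v4:0
step 2: dist = v0:11,v1:7,v2:9,v3:inf,v4:0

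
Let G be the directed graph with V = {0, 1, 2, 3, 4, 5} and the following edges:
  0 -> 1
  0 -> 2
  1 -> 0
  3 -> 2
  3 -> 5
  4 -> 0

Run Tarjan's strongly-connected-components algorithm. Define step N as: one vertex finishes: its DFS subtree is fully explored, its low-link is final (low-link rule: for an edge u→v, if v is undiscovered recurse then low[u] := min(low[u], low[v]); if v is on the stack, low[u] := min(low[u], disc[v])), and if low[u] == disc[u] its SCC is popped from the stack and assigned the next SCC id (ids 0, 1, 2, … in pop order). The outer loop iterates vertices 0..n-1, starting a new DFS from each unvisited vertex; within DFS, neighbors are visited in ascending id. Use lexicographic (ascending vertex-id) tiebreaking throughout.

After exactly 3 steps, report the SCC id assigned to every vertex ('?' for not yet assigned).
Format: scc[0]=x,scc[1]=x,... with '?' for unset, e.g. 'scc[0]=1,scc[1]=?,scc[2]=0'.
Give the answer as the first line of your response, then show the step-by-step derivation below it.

scc[0]=1,scc[1]=1,scc[2]=0,scc[3]=?,scc[4]=?,scc[5]=?

step 1: low=(low[0]=0,low[1]=0,low[2]=?,low[3]=?,low[4]=?,low[5]=?); scc=(scc[0]=?,scc[1]=?,scc[2]=?,scc[3]=?,scc[4]=?,scc[5]=?)
step 2: low=(low[0]=0,low[1]=0,low[2]=2,low[3]=?,low[4]=?,low[5]=?); scc=(scc[0]=?,scc[1]=?,scc[2]=0,scc[3]=?,scc[4]=?,scc[5]=?)
step 3: low=(low[0]=0,low[1]=0,low[2]=2,low[3]=?,low[4]=?,low[5]=?); scc=(scc[0]=1,scc[1]=1,scc[2]=0,scc[3]=?,scc[4]=?,scc[5]=?)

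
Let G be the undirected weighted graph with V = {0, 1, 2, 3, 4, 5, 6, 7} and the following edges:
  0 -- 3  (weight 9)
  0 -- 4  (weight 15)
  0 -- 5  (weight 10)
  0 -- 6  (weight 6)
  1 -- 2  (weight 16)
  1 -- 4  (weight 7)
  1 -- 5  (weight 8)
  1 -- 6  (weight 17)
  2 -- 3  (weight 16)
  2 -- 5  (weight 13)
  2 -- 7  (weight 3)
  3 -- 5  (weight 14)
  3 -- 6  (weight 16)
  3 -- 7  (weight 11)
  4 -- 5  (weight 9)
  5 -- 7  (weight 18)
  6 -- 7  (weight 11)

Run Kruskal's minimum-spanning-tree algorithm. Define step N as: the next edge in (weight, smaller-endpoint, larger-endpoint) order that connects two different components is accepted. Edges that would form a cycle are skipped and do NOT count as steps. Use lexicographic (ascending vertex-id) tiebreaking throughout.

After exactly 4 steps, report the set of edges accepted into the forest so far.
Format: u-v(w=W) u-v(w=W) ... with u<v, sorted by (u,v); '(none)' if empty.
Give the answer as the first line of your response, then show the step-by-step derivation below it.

0-6(w=6) 1-4(w=7) 1-5(w=8) 2-7(w=3)

step 1: add edge 2-7 (w=3); MST = {2-7(w=3)}
step 2: add edge 0-6 (w=6); MST = {0-6(w=6) 2-7(w=3)}
step 3: add edge 1-4 (w=7); MST = {0-6(w=6) 1-4(w=7) 2-7(w=3)}
step 4: add edge 1-5 (w=8); MST = {0-6(w=6) 1-4(w=7) 1-5(w=8) 2-7(w=3)}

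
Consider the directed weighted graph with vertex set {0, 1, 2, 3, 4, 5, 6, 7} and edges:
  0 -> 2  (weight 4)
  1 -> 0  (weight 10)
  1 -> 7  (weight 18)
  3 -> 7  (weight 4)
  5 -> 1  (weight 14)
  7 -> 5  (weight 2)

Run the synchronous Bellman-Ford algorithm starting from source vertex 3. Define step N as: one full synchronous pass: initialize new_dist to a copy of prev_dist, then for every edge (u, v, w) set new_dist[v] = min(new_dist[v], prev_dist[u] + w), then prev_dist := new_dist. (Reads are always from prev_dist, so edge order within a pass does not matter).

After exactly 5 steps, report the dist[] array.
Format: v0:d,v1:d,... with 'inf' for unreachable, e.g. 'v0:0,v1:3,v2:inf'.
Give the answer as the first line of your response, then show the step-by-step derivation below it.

v0:30,v1:20,v2:34,v3:0,v4:inf,v5:6,v6:inf,v7:4

step 1: dist = v0:inf,v1:inf,v2:inf,v3:0,v4:inf,v5:inf,v6:inf,v7:4
step 2: dist = v0:inf,v1:inf,v2:inf,v3:0,v4:inf,v5:6,v6:inf,v7:4
step 3: dist = v0:inf,v1:20,v2:inf,v3:0,v4:inf,v5:6,v6:inf,v7:4
step 4: dist = v0:30,v1:20,v2:inf,v3:0,v4:inf,v5:6,v6:inf,v7:4
step 5: dist = v0:30,v1:20,v2:34,v3:0,v4:inf,v5:6,v6:inf,v7:4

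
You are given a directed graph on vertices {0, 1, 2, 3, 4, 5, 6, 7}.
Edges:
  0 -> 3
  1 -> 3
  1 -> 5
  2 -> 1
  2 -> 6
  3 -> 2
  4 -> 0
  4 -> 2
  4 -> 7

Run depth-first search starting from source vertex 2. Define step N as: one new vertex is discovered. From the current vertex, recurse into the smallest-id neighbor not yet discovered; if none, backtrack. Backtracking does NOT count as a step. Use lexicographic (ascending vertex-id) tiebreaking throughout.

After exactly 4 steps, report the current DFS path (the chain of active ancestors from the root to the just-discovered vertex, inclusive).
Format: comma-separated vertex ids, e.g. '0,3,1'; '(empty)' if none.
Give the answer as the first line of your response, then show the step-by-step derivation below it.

2,1,5

step 1: discover 2; path=2; order=2
step 2: discover 1; path=2>1; order=2,1
step 3: discover 3; path=2>1>3; order=2,1,3
step 4: discover 5; path=2>1>5; order=2,1,3,5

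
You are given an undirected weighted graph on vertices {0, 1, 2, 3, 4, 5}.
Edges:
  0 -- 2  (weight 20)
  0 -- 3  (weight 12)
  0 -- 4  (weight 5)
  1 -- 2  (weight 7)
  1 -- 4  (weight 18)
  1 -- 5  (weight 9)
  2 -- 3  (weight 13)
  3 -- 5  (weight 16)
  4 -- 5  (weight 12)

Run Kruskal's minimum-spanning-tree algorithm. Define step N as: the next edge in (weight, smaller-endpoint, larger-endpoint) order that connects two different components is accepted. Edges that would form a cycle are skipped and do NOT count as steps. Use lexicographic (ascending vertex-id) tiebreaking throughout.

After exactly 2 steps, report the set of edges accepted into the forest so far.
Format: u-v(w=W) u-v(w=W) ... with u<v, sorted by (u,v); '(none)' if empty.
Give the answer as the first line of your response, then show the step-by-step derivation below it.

0-4(w=5) 1-2(w=7)

step 1: add edge 0-4 (w=5); MST = {0-4(w=5)}
step 2: add edge 1-2 (w=7); MST = {0-4(w=5) 1-2(w=7)}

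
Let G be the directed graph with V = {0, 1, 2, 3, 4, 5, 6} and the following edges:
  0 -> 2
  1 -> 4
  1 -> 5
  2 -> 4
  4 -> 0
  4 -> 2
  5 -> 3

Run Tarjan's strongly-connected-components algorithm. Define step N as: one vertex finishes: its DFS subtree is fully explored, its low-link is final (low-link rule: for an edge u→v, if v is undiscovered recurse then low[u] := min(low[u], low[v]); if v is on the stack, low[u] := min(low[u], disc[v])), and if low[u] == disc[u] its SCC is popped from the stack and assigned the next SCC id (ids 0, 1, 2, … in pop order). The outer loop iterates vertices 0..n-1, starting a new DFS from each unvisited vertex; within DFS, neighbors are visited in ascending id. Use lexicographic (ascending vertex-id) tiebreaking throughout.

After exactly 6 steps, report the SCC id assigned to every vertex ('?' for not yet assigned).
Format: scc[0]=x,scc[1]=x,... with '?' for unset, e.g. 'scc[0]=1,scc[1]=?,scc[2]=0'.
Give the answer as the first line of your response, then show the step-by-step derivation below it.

scc[0]=0,scc[1]=3,scc[2]=0,scc[3]=1,scc[4]=0,scc[5]=2,scc[6]=?

step 1: low=(low[0]=0,low[1]=?,low[2]=1,low[3]=?,low[4]=0,low[5]=?,low[6]=?); scc=(scc[0]=?,scc[1]=?,scc[2]=?,scc[3]=?,scc[4]=?,scc[5]=?,scc[6]=?)
step 2: low=(low[0]=0,low[1]=?,low[2]=0,low[3]=?,low[4]=0,low[5]=?,low[6]=?); scc=(scc[0]=?,scc[1]=?,scc[2]=?,scc[3]=?,scc[4]=?,scc[5]=?,scc[6]=?)
step 3: low=(low[0]=0,low[1]=?,low[2]=0,low[3]=?,low[4]=0,low[5]=?,low[6]=?); scc=(scc[0]=0,scc[1]=?,scc[2]=0,scc[3]=?,scc[4]=0,scc[5]=?,scc[6]=?)
step 4: low=(low[0]=0,low[1]=3,low[2]=0,low[3]=5,low[4]=0,low[5]=4,low[6]=?); scc=(scc[0]=0,scc[1]=?,scc[2]=0,scc[3]=1,scc[4]=0,scc[5]=?,scc[6]=?)
step 5: low=(low[0]=0,low[1]=3,low[2]=0,low[3]=5,low[4]=0,low[5]=4,low[6]=?); scc=(scc[0]=0,scc[1]=?,scc[2]=0,scc[3]=1,scc[4]=0,scc[5]=2,scc[6]=?)
step 6: low=(low[0]=0,low[1]=3,low[2]=0,low[3]=5,low[4]=0,low[5]=4,low[6]=?); scc=(scc[0]=0,scc[1]=3,scc[2]=0,scc[3]=1,scc[4]=0,scc[5]=2,scc[6]=?)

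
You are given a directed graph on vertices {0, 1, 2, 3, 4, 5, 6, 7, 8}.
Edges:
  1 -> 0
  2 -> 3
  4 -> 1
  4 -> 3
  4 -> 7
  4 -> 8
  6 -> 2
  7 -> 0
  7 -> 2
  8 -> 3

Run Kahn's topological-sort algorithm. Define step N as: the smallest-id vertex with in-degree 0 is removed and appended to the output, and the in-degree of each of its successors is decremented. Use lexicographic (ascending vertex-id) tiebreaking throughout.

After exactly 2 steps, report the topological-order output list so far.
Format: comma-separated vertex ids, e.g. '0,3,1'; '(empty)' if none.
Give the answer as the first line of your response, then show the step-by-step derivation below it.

4,1

step 1: output 4; order=[4]; indeg=(2,0,2,2,0,0,0,0,0)
step 2: output 1; order=[4,1]; indeg=(1,0,2,2,0,0,0,0,0)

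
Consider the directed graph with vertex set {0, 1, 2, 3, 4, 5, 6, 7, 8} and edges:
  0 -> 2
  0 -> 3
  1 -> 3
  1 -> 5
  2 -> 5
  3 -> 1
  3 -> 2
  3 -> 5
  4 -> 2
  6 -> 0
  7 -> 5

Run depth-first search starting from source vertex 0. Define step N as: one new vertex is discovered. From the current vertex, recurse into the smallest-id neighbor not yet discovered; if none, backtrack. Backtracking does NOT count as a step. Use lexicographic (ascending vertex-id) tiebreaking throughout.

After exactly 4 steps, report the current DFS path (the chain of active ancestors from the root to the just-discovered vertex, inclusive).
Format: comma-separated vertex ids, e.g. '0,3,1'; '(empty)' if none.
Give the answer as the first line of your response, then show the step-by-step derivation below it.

0,3

step 1: discover 0; path=0; order=0
step 2: discover 2; path=0>2; order=0,2
step 3: discover 5; path=0>2>5; order=0,2,5
step 4: discover 3; path=0>3; order=0,2,5,3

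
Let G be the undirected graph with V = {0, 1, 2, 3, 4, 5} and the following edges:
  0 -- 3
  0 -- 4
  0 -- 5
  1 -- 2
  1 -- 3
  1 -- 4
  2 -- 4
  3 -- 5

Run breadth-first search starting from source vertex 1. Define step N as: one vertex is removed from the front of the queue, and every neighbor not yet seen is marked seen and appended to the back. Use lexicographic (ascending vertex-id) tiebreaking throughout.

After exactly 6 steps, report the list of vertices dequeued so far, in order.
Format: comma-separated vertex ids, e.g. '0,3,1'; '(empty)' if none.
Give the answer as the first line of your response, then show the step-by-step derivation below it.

1,2,3,4,0,5

step 1: dequeue 1; queue=[2,3,4]; order=1
step 2: dequeue 2; queue=[3,4]; order=1,2
step 3: dequeue 3; queue=[4,0,5]; order=1,2,3
step 4: dequeue 4; queue=[0,5]; order=1,2,3,4
step 5: dequeue 0; queue=[5]; order=1,2,3,4,0
step 6: dequeue 5; queue=[(empty)]; order=1,2,3,4,0,5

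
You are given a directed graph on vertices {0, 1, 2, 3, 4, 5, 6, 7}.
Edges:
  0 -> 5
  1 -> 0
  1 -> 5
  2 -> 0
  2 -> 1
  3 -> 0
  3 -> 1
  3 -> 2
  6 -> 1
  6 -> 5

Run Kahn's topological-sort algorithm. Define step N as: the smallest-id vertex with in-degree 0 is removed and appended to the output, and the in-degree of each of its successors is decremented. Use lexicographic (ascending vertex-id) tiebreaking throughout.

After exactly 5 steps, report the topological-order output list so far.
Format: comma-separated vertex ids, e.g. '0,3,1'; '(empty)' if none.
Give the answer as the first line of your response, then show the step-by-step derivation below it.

3,2,4,6,1

step 1: output 3; order=[3]; indeg=(2,2,0,0,0,3,0,0)
step 2: output 2; order=[3,2]; indeg=(1,1,0,0,0,3,0,0)
step 3: output 4; order=[3,2,4]; indeg=(1,1,0,0,0,3,0,0)
step 4: output 6; order=[3,2,4,6]; indeg=(1,0,0,0,0,2,0,0)
step 5: output 1; order=[3,2,4,6,1]; indeg=(0,0,0,0,0,1,0,0)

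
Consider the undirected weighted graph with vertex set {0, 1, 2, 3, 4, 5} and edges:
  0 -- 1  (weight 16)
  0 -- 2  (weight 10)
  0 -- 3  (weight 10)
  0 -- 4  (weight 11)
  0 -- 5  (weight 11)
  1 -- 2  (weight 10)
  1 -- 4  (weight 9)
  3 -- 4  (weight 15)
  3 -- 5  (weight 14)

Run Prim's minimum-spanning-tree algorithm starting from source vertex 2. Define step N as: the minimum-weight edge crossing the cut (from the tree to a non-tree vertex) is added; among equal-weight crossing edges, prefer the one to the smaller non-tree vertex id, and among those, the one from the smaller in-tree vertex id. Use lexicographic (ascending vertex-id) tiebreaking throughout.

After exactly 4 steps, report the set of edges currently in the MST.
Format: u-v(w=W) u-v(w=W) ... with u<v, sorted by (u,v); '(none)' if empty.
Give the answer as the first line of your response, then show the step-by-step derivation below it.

0-2(w=10) 0-3(w=10) 1-2(w=10) 1-4(w=9)

step 1: add edge 0-2 (w=10); MST = {0-2(w=10)}
step 2: add edge 1-2 (w=10); MST = {0-2(w=10) 1-2(w=10)}
step 3: add edge 1-4 (w=9); MST = {0-2(w=10) 1-2(w=10) 1-4(w=9)}
step 4: add edge 0-3 (w=10); MST = {0-2(w=10) 0-3(w=10) 1-2(w=10) 1-4(w=9)}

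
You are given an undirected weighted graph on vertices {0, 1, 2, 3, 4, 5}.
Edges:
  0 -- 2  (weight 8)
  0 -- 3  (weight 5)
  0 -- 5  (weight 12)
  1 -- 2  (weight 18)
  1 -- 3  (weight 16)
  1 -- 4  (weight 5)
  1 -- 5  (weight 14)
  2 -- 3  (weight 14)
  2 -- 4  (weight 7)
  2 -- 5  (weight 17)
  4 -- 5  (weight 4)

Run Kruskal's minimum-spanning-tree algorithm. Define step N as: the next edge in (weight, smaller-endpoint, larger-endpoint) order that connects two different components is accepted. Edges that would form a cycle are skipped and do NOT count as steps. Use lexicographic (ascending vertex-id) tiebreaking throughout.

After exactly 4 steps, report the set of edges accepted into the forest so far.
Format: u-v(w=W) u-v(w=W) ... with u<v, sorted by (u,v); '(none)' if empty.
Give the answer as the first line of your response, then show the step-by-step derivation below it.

0-3(w=5) 1-4(w=5) 2-4(w=7) 4-5(w=4)

step 1: add edge 4-5 (w=4); MST = {4-5(w=4)}
step 2: add edge 0-3 (w=5); MST = {0-3(w=5) 4-5(w=4)}
step 3: add edge 1-4 (w=5); MST = {0-3(w=5) 1-4(w=5) 4-5(w=4)}
step 4: add edge 2-4 (w=7); MST = {0-3(w=5) 1-4(w=5) 2-4(w=7) 4-5(w=4)}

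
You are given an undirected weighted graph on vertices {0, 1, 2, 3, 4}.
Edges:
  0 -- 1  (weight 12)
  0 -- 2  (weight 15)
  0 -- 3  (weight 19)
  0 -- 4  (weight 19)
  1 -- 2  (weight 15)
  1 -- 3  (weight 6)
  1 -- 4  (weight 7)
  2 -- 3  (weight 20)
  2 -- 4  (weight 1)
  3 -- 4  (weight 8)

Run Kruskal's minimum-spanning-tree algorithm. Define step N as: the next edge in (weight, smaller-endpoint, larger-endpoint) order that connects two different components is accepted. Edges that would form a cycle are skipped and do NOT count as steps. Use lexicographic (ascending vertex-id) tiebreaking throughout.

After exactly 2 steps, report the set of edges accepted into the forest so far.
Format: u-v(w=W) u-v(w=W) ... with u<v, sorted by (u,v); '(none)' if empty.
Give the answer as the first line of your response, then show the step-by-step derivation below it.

1-3(w=6) 2-4(w=1)

step 1: add edge 2-4 (w=1); MST = {2-4(w=1)}
step 2: add edge 1-3 (w=6); MST = {1-3(w=6) 2-4(w=1)}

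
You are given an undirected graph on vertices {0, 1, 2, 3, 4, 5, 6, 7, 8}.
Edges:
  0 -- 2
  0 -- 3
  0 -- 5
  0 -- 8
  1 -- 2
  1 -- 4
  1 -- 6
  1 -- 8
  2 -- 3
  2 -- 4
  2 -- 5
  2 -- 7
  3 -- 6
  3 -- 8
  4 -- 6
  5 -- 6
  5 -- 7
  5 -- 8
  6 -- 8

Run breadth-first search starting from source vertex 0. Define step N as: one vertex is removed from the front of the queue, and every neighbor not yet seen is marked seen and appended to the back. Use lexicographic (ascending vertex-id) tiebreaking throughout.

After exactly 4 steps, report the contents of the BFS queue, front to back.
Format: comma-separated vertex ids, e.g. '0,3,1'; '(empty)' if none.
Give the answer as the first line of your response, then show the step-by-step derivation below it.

8,1,4,7,6

step 1: dequeue 0; queue=[2,3,5,8]; order=0
step 2: dequeue 2; queue=[3,5,8,1,4,7]; order=0,2
step 3: dequeue 3; queue=[5,8,1,4,7,6]; order=0,2,3
step 4: dequeue 5; queue=[8,1,4,7,6]; order=0,2,3,5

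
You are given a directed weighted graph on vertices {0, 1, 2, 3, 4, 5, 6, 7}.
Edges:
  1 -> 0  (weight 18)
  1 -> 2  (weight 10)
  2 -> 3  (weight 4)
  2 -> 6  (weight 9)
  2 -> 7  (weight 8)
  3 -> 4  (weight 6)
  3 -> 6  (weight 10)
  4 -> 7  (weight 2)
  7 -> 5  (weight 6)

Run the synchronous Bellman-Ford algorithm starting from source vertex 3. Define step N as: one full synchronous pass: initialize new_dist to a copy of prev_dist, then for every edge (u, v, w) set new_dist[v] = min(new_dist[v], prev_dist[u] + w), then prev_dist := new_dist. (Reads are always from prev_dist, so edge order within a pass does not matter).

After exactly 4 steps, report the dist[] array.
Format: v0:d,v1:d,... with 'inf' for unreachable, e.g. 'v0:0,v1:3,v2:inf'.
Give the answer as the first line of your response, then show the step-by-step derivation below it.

v0:inf,v1:inf,v2:inf,v3:0,v4:6,v5:14,v6:10,v7:8

step 1: dist = v0:inf,v1:inf,v2:inf,v3:0,v4:6,v5:inf,v6:10,v7:inf
step 2: dist = v0:inf,v1:inf,v2:inf,v3:0,v4:6,v5:inf,v6:10,v7:8
step 3: dist = v0:inf,v1:inf,v2:inf,v3:0,v4:6,v5:14,v6:10,v7:8
step 4: dist = v0:inf,v1:inf,v2:inf,v3:0,v4:6,v5:14,v6:10,v7:8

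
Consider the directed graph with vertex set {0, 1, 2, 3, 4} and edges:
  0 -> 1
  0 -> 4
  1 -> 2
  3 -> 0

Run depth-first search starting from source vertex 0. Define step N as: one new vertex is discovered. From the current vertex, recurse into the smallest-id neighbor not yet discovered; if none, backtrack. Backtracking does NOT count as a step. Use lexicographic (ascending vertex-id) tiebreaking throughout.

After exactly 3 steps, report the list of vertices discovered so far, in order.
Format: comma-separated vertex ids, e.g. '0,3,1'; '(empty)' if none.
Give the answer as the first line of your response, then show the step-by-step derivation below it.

0,1,2

step 1: discover 0; path=0; order=0
step 2: discover 1; path=0>1; order=0,1
step 3: discover 2; path=0>1>2; order=0,1,2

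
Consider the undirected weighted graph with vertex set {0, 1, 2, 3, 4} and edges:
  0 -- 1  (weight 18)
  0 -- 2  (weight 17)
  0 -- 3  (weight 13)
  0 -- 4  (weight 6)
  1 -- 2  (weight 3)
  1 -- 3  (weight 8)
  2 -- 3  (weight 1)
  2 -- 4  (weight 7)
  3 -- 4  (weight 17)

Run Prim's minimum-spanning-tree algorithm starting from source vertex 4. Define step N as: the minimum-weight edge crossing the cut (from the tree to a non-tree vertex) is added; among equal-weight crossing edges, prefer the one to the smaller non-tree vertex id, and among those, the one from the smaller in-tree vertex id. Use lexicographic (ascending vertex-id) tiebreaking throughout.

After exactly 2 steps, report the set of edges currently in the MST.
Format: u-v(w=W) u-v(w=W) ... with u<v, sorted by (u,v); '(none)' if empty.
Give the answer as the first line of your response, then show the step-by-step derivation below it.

0-4(w=6) 2-4(w=7)

step 1: add edge 0-4 (w=6); MST = {0-4(w=6)}
step 2: add edge 2-4 (w=7); MST = {0-4(w=6) 2-4(w=7)}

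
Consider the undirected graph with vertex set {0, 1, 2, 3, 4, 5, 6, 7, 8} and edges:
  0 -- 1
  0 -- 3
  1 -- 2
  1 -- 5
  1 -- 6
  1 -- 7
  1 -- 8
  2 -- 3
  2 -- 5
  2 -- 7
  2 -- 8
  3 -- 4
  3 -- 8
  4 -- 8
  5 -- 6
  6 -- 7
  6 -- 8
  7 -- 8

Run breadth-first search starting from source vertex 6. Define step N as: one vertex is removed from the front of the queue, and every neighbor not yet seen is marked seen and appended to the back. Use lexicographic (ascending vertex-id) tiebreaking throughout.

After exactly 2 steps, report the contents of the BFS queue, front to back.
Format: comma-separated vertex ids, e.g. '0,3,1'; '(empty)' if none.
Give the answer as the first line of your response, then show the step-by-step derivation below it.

5,7,8,0,2

step 1: dequeue 6; queue=[1,5,7,8]; order=6
step 2: dequeue 1; queue=[5,7,8,0,2]; order=6,1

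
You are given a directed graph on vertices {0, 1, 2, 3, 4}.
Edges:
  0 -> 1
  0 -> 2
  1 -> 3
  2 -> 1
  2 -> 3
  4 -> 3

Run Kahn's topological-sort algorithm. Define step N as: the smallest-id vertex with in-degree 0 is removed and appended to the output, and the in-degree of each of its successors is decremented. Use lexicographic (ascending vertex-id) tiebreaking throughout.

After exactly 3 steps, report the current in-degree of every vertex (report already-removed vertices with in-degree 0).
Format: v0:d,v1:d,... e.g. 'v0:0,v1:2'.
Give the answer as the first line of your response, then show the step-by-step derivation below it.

v0:0,v1:0,v2:0,v3:1,v4:0

step 1: output 0; order=[0]; indeg=(0,1,0,3,0)
step 2: output 2; order=[0,2]; indeg=(0,0,0,2,0)
step 3: output 1; order=[0,2,1]; indeg=(0,0,0,1,0)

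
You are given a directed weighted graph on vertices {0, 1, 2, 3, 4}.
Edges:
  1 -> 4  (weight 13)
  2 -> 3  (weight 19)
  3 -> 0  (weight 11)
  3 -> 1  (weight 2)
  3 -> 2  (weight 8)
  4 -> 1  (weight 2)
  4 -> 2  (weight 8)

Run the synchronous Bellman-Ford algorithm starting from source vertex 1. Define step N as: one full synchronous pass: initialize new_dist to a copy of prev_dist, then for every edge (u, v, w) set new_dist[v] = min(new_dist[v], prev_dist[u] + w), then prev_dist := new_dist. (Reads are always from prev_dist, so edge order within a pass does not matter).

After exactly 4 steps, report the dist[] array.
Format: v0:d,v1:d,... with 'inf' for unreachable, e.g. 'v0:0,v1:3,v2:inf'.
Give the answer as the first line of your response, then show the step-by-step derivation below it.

v0:51,v1:0,v2:21,v3:40,v4:13

step 1: dist = v0:inf,v1:0,v2:inf,v3:inf,v4:13
step 2: dist = v0:inf,v1:0,v2:21,v3:inf,v4:13
step 3: dist = v0:inf,v1:0,v2:21,v3:40,v4:13
step 4: dist = v0:51,v1:0,v2:21,v3:40,v4:13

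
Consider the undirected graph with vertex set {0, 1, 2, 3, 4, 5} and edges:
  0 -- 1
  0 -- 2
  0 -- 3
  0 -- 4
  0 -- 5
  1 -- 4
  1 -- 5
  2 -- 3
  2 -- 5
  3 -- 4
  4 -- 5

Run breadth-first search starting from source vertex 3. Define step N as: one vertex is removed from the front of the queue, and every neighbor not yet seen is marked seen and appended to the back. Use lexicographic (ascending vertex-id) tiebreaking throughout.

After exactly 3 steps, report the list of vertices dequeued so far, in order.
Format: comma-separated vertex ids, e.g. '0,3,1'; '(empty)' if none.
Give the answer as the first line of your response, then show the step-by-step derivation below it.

3,0,2

step 1: dequeue 3; queue=[0,2,4]; order=3
step 2: dequeue 0; queue=[2,4,1,5]; order=3,0
step 3: dequeue 2; queue=[4,1,5]; order=3,0,2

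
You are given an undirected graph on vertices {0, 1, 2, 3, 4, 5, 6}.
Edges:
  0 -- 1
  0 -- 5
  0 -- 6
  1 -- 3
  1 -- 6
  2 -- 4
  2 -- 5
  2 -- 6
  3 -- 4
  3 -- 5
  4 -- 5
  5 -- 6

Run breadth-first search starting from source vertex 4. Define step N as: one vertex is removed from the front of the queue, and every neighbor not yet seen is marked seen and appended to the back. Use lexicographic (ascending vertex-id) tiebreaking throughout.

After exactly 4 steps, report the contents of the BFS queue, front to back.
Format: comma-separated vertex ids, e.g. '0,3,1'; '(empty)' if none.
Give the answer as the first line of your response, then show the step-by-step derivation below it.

6,1,0

step 1: dequeue 4; queue=[2,3,5]; order=4
step 2: dequeue 2; queue=[3,5,6]; order=4,2
step 3: dequeue 3; queue=[5,6,1]; order=4,2,3
step 4: dequeue 5; queue=[6,1,0]; order=4,2,3,5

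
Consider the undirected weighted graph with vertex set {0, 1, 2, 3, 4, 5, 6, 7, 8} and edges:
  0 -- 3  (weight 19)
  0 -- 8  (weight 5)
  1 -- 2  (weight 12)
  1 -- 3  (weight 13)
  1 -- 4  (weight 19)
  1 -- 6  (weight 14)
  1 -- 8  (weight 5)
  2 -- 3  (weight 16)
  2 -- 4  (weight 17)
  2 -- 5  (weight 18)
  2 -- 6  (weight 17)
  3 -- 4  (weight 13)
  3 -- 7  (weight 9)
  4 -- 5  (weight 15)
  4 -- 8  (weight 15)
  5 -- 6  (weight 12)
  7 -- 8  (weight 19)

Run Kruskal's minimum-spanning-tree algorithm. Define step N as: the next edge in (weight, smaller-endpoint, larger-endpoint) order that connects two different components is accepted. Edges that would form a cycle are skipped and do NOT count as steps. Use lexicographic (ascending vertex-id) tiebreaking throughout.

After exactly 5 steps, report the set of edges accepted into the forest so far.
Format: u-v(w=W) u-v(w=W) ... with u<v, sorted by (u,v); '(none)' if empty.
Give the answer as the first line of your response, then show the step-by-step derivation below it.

0-8(w=5) 1-2(w=12) 1-8(w=5) 3-7(w=9) 5-6(w=12)

step 1: add edge 0-8 (w=5); MST = {0-8(w=5)}
step 2: add edge 1-8 (w=5); MST = {0-8(w=5) 1-8(w=5)}
step 3: add edge 3-7 (w=9); MST = {0-8(w=5) 1-8(w=5) 3-7(w=9)}
step 4: add edge 1-2 (w=12); MST = {0-8(w=5) 1-2(w=12) 1-8(w=5) 3-7(w=9)}
step 5: add edge 5-6 (w=12); MST = {0-8(w=5) 1-2(w=12) 1-8(w=5) 3-7(w=9) 5-6(w=12)}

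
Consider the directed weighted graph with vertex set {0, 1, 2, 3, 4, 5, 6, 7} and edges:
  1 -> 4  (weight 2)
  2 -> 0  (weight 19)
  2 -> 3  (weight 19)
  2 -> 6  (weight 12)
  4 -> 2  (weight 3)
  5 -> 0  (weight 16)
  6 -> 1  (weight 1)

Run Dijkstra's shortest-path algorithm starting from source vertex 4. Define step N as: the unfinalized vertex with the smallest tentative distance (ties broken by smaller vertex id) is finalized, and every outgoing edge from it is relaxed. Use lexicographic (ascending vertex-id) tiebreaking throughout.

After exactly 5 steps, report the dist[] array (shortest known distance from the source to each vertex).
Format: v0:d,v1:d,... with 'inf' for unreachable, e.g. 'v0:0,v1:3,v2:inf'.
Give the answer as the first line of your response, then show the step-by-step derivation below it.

v0:22,v1:16,v2:3,v3:22,v4:0,v5:inf,v6:15,v7:inf

step 1: dist = v0:inf,v1:inf,v2:3,v3:inf,v4:0,v5:inf,v6:inf,v7:inf
step 2: dist = v0:22,v1:inf,v2:3,v3:22,v4:0,v5:inf,v6:15,v7:inf
step 3: dist = v0:22,v1:16,v2:3,v3:22,v4:0,v5:inf,v6:15,v7:inf
step 4: dist = v0:22,v1:16,v2:3,v3:22,v4:0,v5:inf,v6:15,v7:inf
step 5: dist = v0:22,v1:16,v2:3,v3:22,v4:0,v5:inf,v6:15,v7:inf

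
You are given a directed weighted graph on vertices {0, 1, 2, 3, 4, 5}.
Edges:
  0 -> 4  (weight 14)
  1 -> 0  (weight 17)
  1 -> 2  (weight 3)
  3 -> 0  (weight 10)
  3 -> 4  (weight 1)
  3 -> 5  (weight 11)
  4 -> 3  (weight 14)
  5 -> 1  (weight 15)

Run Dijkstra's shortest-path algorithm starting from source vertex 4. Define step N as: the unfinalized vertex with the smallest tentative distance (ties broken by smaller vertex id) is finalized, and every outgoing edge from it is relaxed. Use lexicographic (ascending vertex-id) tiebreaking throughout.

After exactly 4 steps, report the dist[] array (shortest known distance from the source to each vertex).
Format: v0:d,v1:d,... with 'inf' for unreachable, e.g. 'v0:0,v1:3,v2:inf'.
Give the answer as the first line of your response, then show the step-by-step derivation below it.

v0:24,v1:40,v2:inf,v3:14,v4:0,v5:25

step 1: dist = v0:inf,v1:inf,v2:inf,v3:14,v4:0,v5:inf
step 2: dist = v0:24,v1:inf,v2:inf,v3:14,v4:0,v5:25
step 3: dist = v0:24,v1:inf,v2:inf,v3:14,v4:0,v5:25
step 4: dist = v0:24,v1:40,v2:inf,v3:14,v4:0,v5:25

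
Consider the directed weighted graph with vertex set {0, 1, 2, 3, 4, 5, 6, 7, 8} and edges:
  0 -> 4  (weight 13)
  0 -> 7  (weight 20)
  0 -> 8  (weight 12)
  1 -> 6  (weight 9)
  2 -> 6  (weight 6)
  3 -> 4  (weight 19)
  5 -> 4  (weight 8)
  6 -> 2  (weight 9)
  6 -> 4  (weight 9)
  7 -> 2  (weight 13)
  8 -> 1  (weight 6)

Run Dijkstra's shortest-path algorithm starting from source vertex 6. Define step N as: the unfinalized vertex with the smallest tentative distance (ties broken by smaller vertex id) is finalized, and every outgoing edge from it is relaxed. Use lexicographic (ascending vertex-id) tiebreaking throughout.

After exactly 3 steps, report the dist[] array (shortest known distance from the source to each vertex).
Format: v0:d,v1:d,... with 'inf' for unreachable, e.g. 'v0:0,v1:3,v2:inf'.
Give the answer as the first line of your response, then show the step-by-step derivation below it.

v0:inf,v1:inf,v2:9,v3:inf,v4:9,v5:inf,v6:0,v7:inf,v8:inf

step 1: dist = v0:inf,v1:inf,v2:9,v3:inf,v4:9,v5:inf,v6:0,v7:inf,v8:inf
step 2: dist = v0:inf,v1:inf,v2:9,v3:inf,v4:9,v5:inf,v6:0,v7:inf,v8:inf
step 3: dist = v0:inf,v1:inf,v2:9,v3:inf,v4:9,v5:inf,v6:0,v7:inf,v8:inf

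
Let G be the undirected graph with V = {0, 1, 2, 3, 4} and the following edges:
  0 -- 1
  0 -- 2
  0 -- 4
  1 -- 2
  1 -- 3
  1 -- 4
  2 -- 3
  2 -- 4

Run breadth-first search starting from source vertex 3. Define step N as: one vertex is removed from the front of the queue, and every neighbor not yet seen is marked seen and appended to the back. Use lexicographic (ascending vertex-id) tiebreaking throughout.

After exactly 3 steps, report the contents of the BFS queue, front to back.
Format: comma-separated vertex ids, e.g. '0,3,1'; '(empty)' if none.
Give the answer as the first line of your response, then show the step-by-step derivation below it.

0,4

step 1: dequeue 3; queue=[1,2]; order=3
step 2: dequeue 1; queue=[2,0,4]; order=3,1
step 3: dequeue 2; queue=[0,4]; order=3,1,2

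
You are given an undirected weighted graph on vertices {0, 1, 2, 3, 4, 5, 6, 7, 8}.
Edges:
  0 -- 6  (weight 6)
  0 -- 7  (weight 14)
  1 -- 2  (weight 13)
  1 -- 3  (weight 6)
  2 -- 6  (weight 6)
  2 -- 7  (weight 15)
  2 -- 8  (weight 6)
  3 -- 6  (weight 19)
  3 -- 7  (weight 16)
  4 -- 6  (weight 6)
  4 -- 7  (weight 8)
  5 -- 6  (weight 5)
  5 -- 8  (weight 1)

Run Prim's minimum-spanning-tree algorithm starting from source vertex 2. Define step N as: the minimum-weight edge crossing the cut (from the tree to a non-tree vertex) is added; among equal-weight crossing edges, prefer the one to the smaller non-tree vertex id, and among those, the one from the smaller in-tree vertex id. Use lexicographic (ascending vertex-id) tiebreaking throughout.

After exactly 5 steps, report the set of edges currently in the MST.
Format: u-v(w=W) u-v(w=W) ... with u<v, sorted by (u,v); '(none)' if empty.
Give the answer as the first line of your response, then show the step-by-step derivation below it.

0-6(w=6) 2-6(w=6) 4-6(w=6) 5-6(w=5) 5-8(w=1)

step 1: add edge 2-6 (w=6); MST = {2-6(w=6)}
step 2: add edge 5-6 (w=5); MST = {2-6(w=6) 5-6(w=5)}
step 3: add edge 5-8 (w=1); MST = {2-6(w=6) 5-6(w=5) 5-8(w=1)}
step 4: add edge 0-6 (w=6); MST = {0-6(w=6) 2-6(w=6) 5-6(w=5) 5-8(w=1)}
step 5: add edge 4-6 (w=6); MST = {0-6(w=6) 2-6(w=6) 4-6(w=6) 5-6(w=5) 5-8(w=1)}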